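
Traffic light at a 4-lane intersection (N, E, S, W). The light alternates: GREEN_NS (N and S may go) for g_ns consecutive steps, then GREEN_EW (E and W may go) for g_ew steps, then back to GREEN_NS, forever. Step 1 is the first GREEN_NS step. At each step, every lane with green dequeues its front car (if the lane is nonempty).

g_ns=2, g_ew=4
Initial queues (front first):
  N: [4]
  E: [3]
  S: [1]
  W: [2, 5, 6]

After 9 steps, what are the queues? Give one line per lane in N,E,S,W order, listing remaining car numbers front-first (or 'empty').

Step 1 [NS]: N:car4-GO,E:wait,S:car1-GO,W:wait | queues: N=0 E=1 S=0 W=3
Step 2 [NS]: N:empty,E:wait,S:empty,W:wait | queues: N=0 E=1 S=0 W=3
Step 3 [EW]: N:wait,E:car3-GO,S:wait,W:car2-GO | queues: N=0 E=0 S=0 W=2
Step 4 [EW]: N:wait,E:empty,S:wait,W:car5-GO | queues: N=0 E=0 S=0 W=1
Step 5 [EW]: N:wait,E:empty,S:wait,W:car6-GO | queues: N=0 E=0 S=0 W=0

N: empty
E: empty
S: empty
W: empty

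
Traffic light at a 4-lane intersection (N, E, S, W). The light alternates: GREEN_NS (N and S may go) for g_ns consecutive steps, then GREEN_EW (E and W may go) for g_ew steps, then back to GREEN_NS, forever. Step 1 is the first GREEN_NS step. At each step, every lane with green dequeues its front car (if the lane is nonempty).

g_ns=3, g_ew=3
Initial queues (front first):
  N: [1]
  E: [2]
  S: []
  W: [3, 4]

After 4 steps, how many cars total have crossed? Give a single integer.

Step 1 [NS]: N:car1-GO,E:wait,S:empty,W:wait | queues: N=0 E=1 S=0 W=2
Step 2 [NS]: N:empty,E:wait,S:empty,W:wait | queues: N=0 E=1 S=0 W=2
Step 3 [NS]: N:empty,E:wait,S:empty,W:wait | queues: N=0 E=1 S=0 W=2
Step 4 [EW]: N:wait,E:car2-GO,S:wait,W:car3-GO | queues: N=0 E=0 S=0 W=1
Cars crossed by step 4: 3

Answer: 3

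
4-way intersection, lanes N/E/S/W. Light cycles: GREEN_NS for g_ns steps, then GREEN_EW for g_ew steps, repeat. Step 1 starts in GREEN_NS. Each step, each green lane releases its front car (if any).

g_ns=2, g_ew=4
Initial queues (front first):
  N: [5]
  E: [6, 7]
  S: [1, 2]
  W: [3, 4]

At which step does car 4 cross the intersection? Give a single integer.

Step 1 [NS]: N:car5-GO,E:wait,S:car1-GO,W:wait | queues: N=0 E=2 S=1 W=2
Step 2 [NS]: N:empty,E:wait,S:car2-GO,W:wait | queues: N=0 E=2 S=0 W=2
Step 3 [EW]: N:wait,E:car6-GO,S:wait,W:car3-GO | queues: N=0 E=1 S=0 W=1
Step 4 [EW]: N:wait,E:car7-GO,S:wait,W:car4-GO | queues: N=0 E=0 S=0 W=0
Car 4 crosses at step 4

4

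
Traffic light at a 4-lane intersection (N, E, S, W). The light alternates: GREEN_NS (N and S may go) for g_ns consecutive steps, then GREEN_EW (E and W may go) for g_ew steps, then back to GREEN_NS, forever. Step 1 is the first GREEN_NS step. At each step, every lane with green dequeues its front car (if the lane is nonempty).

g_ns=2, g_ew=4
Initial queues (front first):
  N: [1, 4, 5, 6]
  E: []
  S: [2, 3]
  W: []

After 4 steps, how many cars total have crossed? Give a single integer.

Step 1 [NS]: N:car1-GO,E:wait,S:car2-GO,W:wait | queues: N=3 E=0 S=1 W=0
Step 2 [NS]: N:car4-GO,E:wait,S:car3-GO,W:wait | queues: N=2 E=0 S=0 W=0
Step 3 [EW]: N:wait,E:empty,S:wait,W:empty | queues: N=2 E=0 S=0 W=0
Step 4 [EW]: N:wait,E:empty,S:wait,W:empty | queues: N=2 E=0 S=0 W=0
Cars crossed by step 4: 4

Answer: 4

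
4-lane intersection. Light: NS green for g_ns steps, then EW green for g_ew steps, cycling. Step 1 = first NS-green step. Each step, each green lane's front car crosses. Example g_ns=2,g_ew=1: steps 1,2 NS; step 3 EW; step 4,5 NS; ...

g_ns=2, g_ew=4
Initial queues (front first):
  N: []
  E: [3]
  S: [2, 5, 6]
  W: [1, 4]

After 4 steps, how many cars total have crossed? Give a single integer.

Answer: 5

Derivation:
Step 1 [NS]: N:empty,E:wait,S:car2-GO,W:wait | queues: N=0 E=1 S=2 W=2
Step 2 [NS]: N:empty,E:wait,S:car5-GO,W:wait | queues: N=0 E=1 S=1 W=2
Step 3 [EW]: N:wait,E:car3-GO,S:wait,W:car1-GO | queues: N=0 E=0 S=1 W=1
Step 4 [EW]: N:wait,E:empty,S:wait,W:car4-GO | queues: N=0 E=0 S=1 W=0
Cars crossed by step 4: 5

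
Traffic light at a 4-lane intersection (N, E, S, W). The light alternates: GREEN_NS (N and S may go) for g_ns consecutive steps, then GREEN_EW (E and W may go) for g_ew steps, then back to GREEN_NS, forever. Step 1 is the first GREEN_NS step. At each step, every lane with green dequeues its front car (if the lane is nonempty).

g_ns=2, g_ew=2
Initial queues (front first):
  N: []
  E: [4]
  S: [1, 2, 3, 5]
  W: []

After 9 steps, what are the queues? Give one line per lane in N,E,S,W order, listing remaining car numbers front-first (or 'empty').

Step 1 [NS]: N:empty,E:wait,S:car1-GO,W:wait | queues: N=0 E=1 S=3 W=0
Step 2 [NS]: N:empty,E:wait,S:car2-GO,W:wait | queues: N=0 E=1 S=2 W=0
Step 3 [EW]: N:wait,E:car4-GO,S:wait,W:empty | queues: N=0 E=0 S=2 W=0
Step 4 [EW]: N:wait,E:empty,S:wait,W:empty | queues: N=0 E=0 S=2 W=0
Step 5 [NS]: N:empty,E:wait,S:car3-GO,W:wait | queues: N=0 E=0 S=1 W=0
Step 6 [NS]: N:empty,E:wait,S:car5-GO,W:wait | queues: N=0 E=0 S=0 W=0

N: empty
E: empty
S: empty
W: empty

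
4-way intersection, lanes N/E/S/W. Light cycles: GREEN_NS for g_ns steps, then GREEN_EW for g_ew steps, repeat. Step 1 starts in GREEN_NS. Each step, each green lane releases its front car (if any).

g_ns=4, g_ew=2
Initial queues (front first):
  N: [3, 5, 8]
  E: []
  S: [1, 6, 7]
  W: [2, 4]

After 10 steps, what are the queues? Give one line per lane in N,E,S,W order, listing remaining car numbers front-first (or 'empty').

Step 1 [NS]: N:car3-GO,E:wait,S:car1-GO,W:wait | queues: N=2 E=0 S=2 W=2
Step 2 [NS]: N:car5-GO,E:wait,S:car6-GO,W:wait | queues: N=1 E=0 S=1 W=2
Step 3 [NS]: N:car8-GO,E:wait,S:car7-GO,W:wait | queues: N=0 E=0 S=0 W=2
Step 4 [NS]: N:empty,E:wait,S:empty,W:wait | queues: N=0 E=0 S=0 W=2
Step 5 [EW]: N:wait,E:empty,S:wait,W:car2-GO | queues: N=0 E=0 S=0 W=1
Step 6 [EW]: N:wait,E:empty,S:wait,W:car4-GO | queues: N=0 E=0 S=0 W=0

N: empty
E: empty
S: empty
W: empty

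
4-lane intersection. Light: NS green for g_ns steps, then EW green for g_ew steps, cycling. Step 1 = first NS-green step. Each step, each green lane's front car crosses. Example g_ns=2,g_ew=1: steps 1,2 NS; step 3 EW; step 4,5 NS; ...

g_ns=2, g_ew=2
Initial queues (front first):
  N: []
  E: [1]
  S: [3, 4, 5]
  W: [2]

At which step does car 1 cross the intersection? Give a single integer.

Step 1 [NS]: N:empty,E:wait,S:car3-GO,W:wait | queues: N=0 E=1 S=2 W=1
Step 2 [NS]: N:empty,E:wait,S:car4-GO,W:wait | queues: N=0 E=1 S=1 W=1
Step 3 [EW]: N:wait,E:car1-GO,S:wait,W:car2-GO | queues: N=0 E=0 S=1 W=0
Step 4 [EW]: N:wait,E:empty,S:wait,W:empty | queues: N=0 E=0 S=1 W=0
Step 5 [NS]: N:empty,E:wait,S:car5-GO,W:wait | queues: N=0 E=0 S=0 W=0
Car 1 crosses at step 3

3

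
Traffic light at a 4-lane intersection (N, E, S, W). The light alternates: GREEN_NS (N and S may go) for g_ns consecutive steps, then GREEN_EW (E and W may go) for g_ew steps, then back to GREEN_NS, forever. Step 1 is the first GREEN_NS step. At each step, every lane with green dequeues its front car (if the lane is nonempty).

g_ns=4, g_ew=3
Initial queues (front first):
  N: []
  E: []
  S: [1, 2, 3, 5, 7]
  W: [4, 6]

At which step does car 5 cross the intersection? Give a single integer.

Step 1 [NS]: N:empty,E:wait,S:car1-GO,W:wait | queues: N=0 E=0 S=4 W=2
Step 2 [NS]: N:empty,E:wait,S:car2-GO,W:wait | queues: N=0 E=0 S=3 W=2
Step 3 [NS]: N:empty,E:wait,S:car3-GO,W:wait | queues: N=0 E=0 S=2 W=2
Step 4 [NS]: N:empty,E:wait,S:car5-GO,W:wait | queues: N=0 E=0 S=1 W=2
Step 5 [EW]: N:wait,E:empty,S:wait,W:car4-GO | queues: N=0 E=0 S=1 W=1
Step 6 [EW]: N:wait,E:empty,S:wait,W:car6-GO | queues: N=0 E=0 S=1 W=0
Step 7 [EW]: N:wait,E:empty,S:wait,W:empty | queues: N=0 E=0 S=1 W=0
Step 8 [NS]: N:empty,E:wait,S:car7-GO,W:wait | queues: N=0 E=0 S=0 W=0
Car 5 crosses at step 4

4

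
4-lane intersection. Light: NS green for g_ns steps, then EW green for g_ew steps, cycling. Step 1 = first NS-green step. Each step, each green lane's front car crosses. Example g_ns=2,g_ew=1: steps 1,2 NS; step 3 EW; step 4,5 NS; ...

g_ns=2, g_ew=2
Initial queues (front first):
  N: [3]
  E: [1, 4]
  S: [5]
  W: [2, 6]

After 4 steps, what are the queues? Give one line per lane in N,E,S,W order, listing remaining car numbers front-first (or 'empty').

Step 1 [NS]: N:car3-GO,E:wait,S:car5-GO,W:wait | queues: N=0 E=2 S=0 W=2
Step 2 [NS]: N:empty,E:wait,S:empty,W:wait | queues: N=0 E=2 S=0 W=2
Step 3 [EW]: N:wait,E:car1-GO,S:wait,W:car2-GO | queues: N=0 E=1 S=0 W=1
Step 4 [EW]: N:wait,E:car4-GO,S:wait,W:car6-GO | queues: N=0 E=0 S=0 W=0

N: empty
E: empty
S: empty
W: empty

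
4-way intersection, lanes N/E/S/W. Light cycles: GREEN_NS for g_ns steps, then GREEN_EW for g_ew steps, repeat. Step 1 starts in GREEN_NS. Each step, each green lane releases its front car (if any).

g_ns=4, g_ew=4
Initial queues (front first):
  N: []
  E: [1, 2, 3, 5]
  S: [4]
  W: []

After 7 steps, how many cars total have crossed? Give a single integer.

Step 1 [NS]: N:empty,E:wait,S:car4-GO,W:wait | queues: N=0 E=4 S=0 W=0
Step 2 [NS]: N:empty,E:wait,S:empty,W:wait | queues: N=0 E=4 S=0 W=0
Step 3 [NS]: N:empty,E:wait,S:empty,W:wait | queues: N=0 E=4 S=0 W=0
Step 4 [NS]: N:empty,E:wait,S:empty,W:wait | queues: N=0 E=4 S=0 W=0
Step 5 [EW]: N:wait,E:car1-GO,S:wait,W:empty | queues: N=0 E=3 S=0 W=0
Step 6 [EW]: N:wait,E:car2-GO,S:wait,W:empty | queues: N=0 E=2 S=0 W=0
Step 7 [EW]: N:wait,E:car3-GO,S:wait,W:empty | queues: N=0 E=1 S=0 W=0
Cars crossed by step 7: 4

Answer: 4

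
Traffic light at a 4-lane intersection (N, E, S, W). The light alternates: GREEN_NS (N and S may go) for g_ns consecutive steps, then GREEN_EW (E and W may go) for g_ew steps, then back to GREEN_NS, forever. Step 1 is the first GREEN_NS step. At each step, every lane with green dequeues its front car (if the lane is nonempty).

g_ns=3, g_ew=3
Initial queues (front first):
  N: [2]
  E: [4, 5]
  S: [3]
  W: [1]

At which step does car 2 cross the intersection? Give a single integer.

Step 1 [NS]: N:car2-GO,E:wait,S:car3-GO,W:wait | queues: N=0 E=2 S=0 W=1
Step 2 [NS]: N:empty,E:wait,S:empty,W:wait | queues: N=0 E=2 S=0 W=1
Step 3 [NS]: N:empty,E:wait,S:empty,W:wait | queues: N=0 E=2 S=0 W=1
Step 4 [EW]: N:wait,E:car4-GO,S:wait,W:car1-GO | queues: N=0 E=1 S=0 W=0
Step 5 [EW]: N:wait,E:car5-GO,S:wait,W:empty | queues: N=0 E=0 S=0 W=0
Car 2 crosses at step 1

1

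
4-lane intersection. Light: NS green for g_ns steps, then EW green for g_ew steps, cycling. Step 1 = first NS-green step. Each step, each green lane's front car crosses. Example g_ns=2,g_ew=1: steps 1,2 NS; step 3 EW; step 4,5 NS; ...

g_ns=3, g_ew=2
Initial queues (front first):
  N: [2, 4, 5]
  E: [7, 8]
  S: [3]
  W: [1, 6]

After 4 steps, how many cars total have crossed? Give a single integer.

Step 1 [NS]: N:car2-GO,E:wait,S:car3-GO,W:wait | queues: N=2 E=2 S=0 W=2
Step 2 [NS]: N:car4-GO,E:wait,S:empty,W:wait | queues: N=1 E=2 S=0 W=2
Step 3 [NS]: N:car5-GO,E:wait,S:empty,W:wait | queues: N=0 E=2 S=0 W=2
Step 4 [EW]: N:wait,E:car7-GO,S:wait,W:car1-GO | queues: N=0 E=1 S=0 W=1
Cars crossed by step 4: 6

Answer: 6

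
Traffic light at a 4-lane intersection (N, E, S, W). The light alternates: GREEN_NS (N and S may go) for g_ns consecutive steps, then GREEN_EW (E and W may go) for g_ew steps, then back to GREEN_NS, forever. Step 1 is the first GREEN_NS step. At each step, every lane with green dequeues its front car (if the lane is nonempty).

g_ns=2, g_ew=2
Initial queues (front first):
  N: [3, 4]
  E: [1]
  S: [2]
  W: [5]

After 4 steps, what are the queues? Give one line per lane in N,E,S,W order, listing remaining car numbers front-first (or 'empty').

Step 1 [NS]: N:car3-GO,E:wait,S:car2-GO,W:wait | queues: N=1 E=1 S=0 W=1
Step 2 [NS]: N:car4-GO,E:wait,S:empty,W:wait | queues: N=0 E=1 S=0 W=1
Step 3 [EW]: N:wait,E:car1-GO,S:wait,W:car5-GO | queues: N=0 E=0 S=0 W=0

N: empty
E: empty
S: empty
W: empty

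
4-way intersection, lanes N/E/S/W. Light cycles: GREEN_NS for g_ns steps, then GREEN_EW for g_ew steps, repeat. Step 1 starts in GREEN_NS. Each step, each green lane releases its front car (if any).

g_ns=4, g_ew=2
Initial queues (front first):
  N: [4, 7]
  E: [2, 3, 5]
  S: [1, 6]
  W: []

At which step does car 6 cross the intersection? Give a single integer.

Step 1 [NS]: N:car4-GO,E:wait,S:car1-GO,W:wait | queues: N=1 E=3 S=1 W=0
Step 2 [NS]: N:car7-GO,E:wait,S:car6-GO,W:wait | queues: N=0 E=3 S=0 W=0
Step 3 [NS]: N:empty,E:wait,S:empty,W:wait | queues: N=0 E=3 S=0 W=0
Step 4 [NS]: N:empty,E:wait,S:empty,W:wait | queues: N=0 E=3 S=0 W=0
Step 5 [EW]: N:wait,E:car2-GO,S:wait,W:empty | queues: N=0 E=2 S=0 W=0
Step 6 [EW]: N:wait,E:car3-GO,S:wait,W:empty | queues: N=0 E=1 S=0 W=0
Step 7 [NS]: N:empty,E:wait,S:empty,W:wait | queues: N=0 E=1 S=0 W=0
Step 8 [NS]: N:empty,E:wait,S:empty,W:wait | queues: N=0 E=1 S=0 W=0
Step 9 [NS]: N:empty,E:wait,S:empty,W:wait | queues: N=0 E=1 S=0 W=0
Step 10 [NS]: N:empty,E:wait,S:empty,W:wait | queues: N=0 E=1 S=0 W=0
Step 11 [EW]: N:wait,E:car5-GO,S:wait,W:empty | queues: N=0 E=0 S=0 W=0
Car 6 crosses at step 2

2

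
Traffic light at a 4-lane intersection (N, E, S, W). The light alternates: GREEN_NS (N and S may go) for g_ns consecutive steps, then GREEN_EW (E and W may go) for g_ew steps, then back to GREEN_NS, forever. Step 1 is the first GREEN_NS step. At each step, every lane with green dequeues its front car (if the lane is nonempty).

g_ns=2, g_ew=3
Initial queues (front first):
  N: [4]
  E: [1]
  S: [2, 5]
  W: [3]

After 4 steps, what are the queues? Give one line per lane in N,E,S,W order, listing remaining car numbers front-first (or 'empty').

Step 1 [NS]: N:car4-GO,E:wait,S:car2-GO,W:wait | queues: N=0 E=1 S=1 W=1
Step 2 [NS]: N:empty,E:wait,S:car5-GO,W:wait | queues: N=0 E=1 S=0 W=1
Step 3 [EW]: N:wait,E:car1-GO,S:wait,W:car3-GO | queues: N=0 E=0 S=0 W=0

N: empty
E: empty
S: empty
W: empty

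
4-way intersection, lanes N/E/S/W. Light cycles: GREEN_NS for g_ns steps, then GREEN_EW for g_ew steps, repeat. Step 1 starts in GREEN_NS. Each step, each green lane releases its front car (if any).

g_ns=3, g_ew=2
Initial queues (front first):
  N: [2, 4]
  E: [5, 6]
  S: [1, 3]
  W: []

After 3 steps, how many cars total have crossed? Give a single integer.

Step 1 [NS]: N:car2-GO,E:wait,S:car1-GO,W:wait | queues: N=1 E=2 S=1 W=0
Step 2 [NS]: N:car4-GO,E:wait,S:car3-GO,W:wait | queues: N=0 E=2 S=0 W=0
Step 3 [NS]: N:empty,E:wait,S:empty,W:wait | queues: N=0 E=2 S=0 W=0
Cars crossed by step 3: 4

Answer: 4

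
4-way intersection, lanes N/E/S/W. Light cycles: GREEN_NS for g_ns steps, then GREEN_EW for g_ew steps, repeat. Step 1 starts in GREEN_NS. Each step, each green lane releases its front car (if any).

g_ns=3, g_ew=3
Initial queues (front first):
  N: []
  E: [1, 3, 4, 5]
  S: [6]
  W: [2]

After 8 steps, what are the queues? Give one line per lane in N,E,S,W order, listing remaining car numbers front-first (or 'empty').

Step 1 [NS]: N:empty,E:wait,S:car6-GO,W:wait | queues: N=0 E=4 S=0 W=1
Step 2 [NS]: N:empty,E:wait,S:empty,W:wait | queues: N=0 E=4 S=0 W=1
Step 3 [NS]: N:empty,E:wait,S:empty,W:wait | queues: N=0 E=4 S=0 W=1
Step 4 [EW]: N:wait,E:car1-GO,S:wait,W:car2-GO | queues: N=0 E=3 S=0 W=0
Step 5 [EW]: N:wait,E:car3-GO,S:wait,W:empty | queues: N=0 E=2 S=0 W=0
Step 6 [EW]: N:wait,E:car4-GO,S:wait,W:empty | queues: N=0 E=1 S=0 W=0
Step 7 [NS]: N:empty,E:wait,S:empty,W:wait | queues: N=0 E=1 S=0 W=0
Step 8 [NS]: N:empty,E:wait,S:empty,W:wait | queues: N=0 E=1 S=0 W=0

N: empty
E: 5
S: empty
W: empty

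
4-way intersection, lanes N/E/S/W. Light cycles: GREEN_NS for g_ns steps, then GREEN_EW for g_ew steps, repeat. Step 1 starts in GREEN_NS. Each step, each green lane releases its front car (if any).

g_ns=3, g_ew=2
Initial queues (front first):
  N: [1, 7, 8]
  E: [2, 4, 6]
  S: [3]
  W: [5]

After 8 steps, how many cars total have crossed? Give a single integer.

Answer: 7

Derivation:
Step 1 [NS]: N:car1-GO,E:wait,S:car3-GO,W:wait | queues: N=2 E=3 S=0 W=1
Step 2 [NS]: N:car7-GO,E:wait,S:empty,W:wait | queues: N=1 E=3 S=0 W=1
Step 3 [NS]: N:car8-GO,E:wait,S:empty,W:wait | queues: N=0 E=3 S=0 W=1
Step 4 [EW]: N:wait,E:car2-GO,S:wait,W:car5-GO | queues: N=0 E=2 S=0 W=0
Step 5 [EW]: N:wait,E:car4-GO,S:wait,W:empty | queues: N=0 E=1 S=0 W=0
Step 6 [NS]: N:empty,E:wait,S:empty,W:wait | queues: N=0 E=1 S=0 W=0
Step 7 [NS]: N:empty,E:wait,S:empty,W:wait | queues: N=0 E=1 S=0 W=0
Step 8 [NS]: N:empty,E:wait,S:empty,W:wait | queues: N=0 E=1 S=0 W=0
Cars crossed by step 8: 7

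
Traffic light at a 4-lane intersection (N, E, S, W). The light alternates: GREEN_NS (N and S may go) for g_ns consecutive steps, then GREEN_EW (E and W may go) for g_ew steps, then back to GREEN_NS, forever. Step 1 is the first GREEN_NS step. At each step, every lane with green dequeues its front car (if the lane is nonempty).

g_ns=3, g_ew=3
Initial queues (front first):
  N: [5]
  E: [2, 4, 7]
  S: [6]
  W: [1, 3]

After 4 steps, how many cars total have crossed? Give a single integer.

Answer: 4

Derivation:
Step 1 [NS]: N:car5-GO,E:wait,S:car6-GO,W:wait | queues: N=0 E=3 S=0 W=2
Step 2 [NS]: N:empty,E:wait,S:empty,W:wait | queues: N=0 E=3 S=0 W=2
Step 3 [NS]: N:empty,E:wait,S:empty,W:wait | queues: N=0 E=3 S=0 W=2
Step 4 [EW]: N:wait,E:car2-GO,S:wait,W:car1-GO | queues: N=0 E=2 S=0 W=1
Cars crossed by step 4: 4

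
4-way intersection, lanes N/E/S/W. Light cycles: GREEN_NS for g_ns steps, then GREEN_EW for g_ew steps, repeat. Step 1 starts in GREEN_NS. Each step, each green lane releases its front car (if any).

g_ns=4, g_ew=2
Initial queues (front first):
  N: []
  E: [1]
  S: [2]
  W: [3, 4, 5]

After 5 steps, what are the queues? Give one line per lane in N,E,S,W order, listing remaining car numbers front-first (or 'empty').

Step 1 [NS]: N:empty,E:wait,S:car2-GO,W:wait | queues: N=0 E=1 S=0 W=3
Step 2 [NS]: N:empty,E:wait,S:empty,W:wait | queues: N=0 E=1 S=0 W=3
Step 3 [NS]: N:empty,E:wait,S:empty,W:wait | queues: N=0 E=1 S=0 W=3
Step 4 [NS]: N:empty,E:wait,S:empty,W:wait | queues: N=0 E=1 S=0 W=3
Step 5 [EW]: N:wait,E:car1-GO,S:wait,W:car3-GO | queues: N=0 E=0 S=0 W=2

N: empty
E: empty
S: empty
W: 4 5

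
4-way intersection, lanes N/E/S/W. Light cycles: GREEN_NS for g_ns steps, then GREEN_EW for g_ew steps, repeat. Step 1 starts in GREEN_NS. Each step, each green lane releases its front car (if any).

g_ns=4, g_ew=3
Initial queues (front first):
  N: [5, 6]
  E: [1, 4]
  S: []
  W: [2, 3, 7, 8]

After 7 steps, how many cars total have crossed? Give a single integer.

Answer: 7

Derivation:
Step 1 [NS]: N:car5-GO,E:wait,S:empty,W:wait | queues: N=1 E=2 S=0 W=4
Step 2 [NS]: N:car6-GO,E:wait,S:empty,W:wait | queues: N=0 E=2 S=0 W=4
Step 3 [NS]: N:empty,E:wait,S:empty,W:wait | queues: N=0 E=2 S=0 W=4
Step 4 [NS]: N:empty,E:wait,S:empty,W:wait | queues: N=0 E=2 S=0 W=4
Step 5 [EW]: N:wait,E:car1-GO,S:wait,W:car2-GO | queues: N=0 E=1 S=0 W=3
Step 6 [EW]: N:wait,E:car4-GO,S:wait,W:car3-GO | queues: N=0 E=0 S=0 W=2
Step 7 [EW]: N:wait,E:empty,S:wait,W:car7-GO | queues: N=0 E=0 S=0 W=1
Cars crossed by step 7: 7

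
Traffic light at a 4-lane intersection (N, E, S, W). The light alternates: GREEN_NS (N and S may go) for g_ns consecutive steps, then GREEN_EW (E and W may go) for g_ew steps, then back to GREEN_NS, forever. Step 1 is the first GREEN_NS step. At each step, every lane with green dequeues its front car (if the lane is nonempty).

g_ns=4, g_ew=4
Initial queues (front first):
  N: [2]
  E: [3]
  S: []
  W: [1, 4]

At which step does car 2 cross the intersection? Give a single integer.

Step 1 [NS]: N:car2-GO,E:wait,S:empty,W:wait | queues: N=0 E=1 S=0 W=2
Step 2 [NS]: N:empty,E:wait,S:empty,W:wait | queues: N=0 E=1 S=0 W=2
Step 3 [NS]: N:empty,E:wait,S:empty,W:wait | queues: N=0 E=1 S=0 W=2
Step 4 [NS]: N:empty,E:wait,S:empty,W:wait | queues: N=0 E=1 S=0 W=2
Step 5 [EW]: N:wait,E:car3-GO,S:wait,W:car1-GO | queues: N=0 E=0 S=0 W=1
Step 6 [EW]: N:wait,E:empty,S:wait,W:car4-GO | queues: N=0 E=0 S=0 W=0
Car 2 crosses at step 1

1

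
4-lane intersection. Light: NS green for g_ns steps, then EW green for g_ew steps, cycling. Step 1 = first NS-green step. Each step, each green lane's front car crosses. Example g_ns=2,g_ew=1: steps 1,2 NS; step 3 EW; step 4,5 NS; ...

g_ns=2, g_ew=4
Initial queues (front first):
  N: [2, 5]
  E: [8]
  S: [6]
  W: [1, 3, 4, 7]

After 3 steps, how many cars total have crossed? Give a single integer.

Answer: 5

Derivation:
Step 1 [NS]: N:car2-GO,E:wait,S:car6-GO,W:wait | queues: N=1 E=1 S=0 W=4
Step 2 [NS]: N:car5-GO,E:wait,S:empty,W:wait | queues: N=0 E=1 S=0 W=4
Step 3 [EW]: N:wait,E:car8-GO,S:wait,W:car1-GO | queues: N=0 E=0 S=0 W=3
Cars crossed by step 3: 5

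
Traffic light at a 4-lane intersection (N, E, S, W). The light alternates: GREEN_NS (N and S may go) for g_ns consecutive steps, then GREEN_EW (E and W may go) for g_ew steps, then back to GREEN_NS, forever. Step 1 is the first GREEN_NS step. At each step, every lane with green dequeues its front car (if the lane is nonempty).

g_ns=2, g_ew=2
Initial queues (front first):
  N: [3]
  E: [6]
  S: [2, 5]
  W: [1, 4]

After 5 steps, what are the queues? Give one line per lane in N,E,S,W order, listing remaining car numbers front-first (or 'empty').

Step 1 [NS]: N:car3-GO,E:wait,S:car2-GO,W:wait | queues: N=0 E=1 S=1 W=2
Step 2 [NS]: N:empty,E:wait,S:car5-GO,W:wait | queues: N=0 E=1 S=0 W=2
Step 3 [EW]: N:wait,E:car6-GO,S:wait,W:car1-GO | queues: N=0 E=0 S=0 W=1
Step 4 [EW]: N:wait,E:empty,S:wait,W:car4-GO | queues: N=0 E=0 S=0 W=0

N: empty
E: empty
S: empty
W: empty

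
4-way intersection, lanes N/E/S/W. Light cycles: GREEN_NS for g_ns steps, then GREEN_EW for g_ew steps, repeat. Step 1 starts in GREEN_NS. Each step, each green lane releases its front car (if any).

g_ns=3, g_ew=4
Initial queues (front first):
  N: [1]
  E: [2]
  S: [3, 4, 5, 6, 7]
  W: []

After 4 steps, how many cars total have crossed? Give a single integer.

Answer: 5

Derivation:
Step 1 [NS]: N:car1-GO,E:wait,S:car3-GO,W:wait | queues: N=0 E=1 S=4 W=0
Step 2 [NS]: N:empty,E:wait,S:car4-GO,W:wait | queues: N=0 E=1 S=3 W=0
Step 3 [NS]: N:empty,E:wait,S:car5-GO,W:wait | queues: N=0 E=1 S=2 W=0
Step 4 [EW]: N:wait,E:car2-GO,S:wait,W:empty | queues: N=0 E=0 S=2 W=0
Cars crossed by step 4: 5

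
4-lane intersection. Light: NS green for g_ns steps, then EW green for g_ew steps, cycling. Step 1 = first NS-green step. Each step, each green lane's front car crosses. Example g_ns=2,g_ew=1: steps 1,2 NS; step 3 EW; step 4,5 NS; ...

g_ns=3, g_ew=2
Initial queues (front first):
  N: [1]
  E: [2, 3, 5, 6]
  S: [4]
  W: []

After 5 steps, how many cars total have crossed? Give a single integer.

Step 1 [NS]: N:car1-GO,E:wait,S:car4-GO,W:wait | queues: N=0 E=4 S=0 W=0
Step 2 [NS]: N:empty,E:wait,S:empty,W:wait | queues: N=0 E=4 S=0 W=0
Step 3 [NS]: N:empty,E:wait,S:empty,W:wait | queues: N=0 E=4 S=0 W=0
Step 4 [EW]: N:wait,E:car2-GO,S:wait,W:empty | queues: N=0 E=3 S=0 W=0
Step 5 [EW]: N:wait,E:car3-GO,S:wait,W:empty | queues: N=0 E=2 S=0 W=0
Cars crossed by step 5: 4

Answer: 4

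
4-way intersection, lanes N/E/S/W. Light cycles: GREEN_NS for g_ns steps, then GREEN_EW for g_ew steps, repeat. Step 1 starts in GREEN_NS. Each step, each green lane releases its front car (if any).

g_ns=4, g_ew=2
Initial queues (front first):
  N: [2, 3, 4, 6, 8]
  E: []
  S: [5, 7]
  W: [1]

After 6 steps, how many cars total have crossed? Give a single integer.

Answer: 7

Derivation:
Step 1 [NS]: N:car2-GO,E:wait,S:car5-GO,W:wait | queues: N=4 E=0 S=1 W=1
Step 2 [NS]: N:car3-GO,E:wait,S:car7-GO,W:wait | queues: N=3 E=0 S=0 W=1
Step 3 [NS]: N:car4-GO,E:wait,S:empty,W:wait | queues: N=2 E=0 S=0 W=1
Step 4 [NS]: N:car6-GO,E:wait,S:empty,W:wait | queues: N=1 E=0 S=0 W=1
Step 5 [EW]: N:wait,E:empty,S:wait,W:car1-GO | queues: N=1 E=0 S=0 W=0
Step 6 [EW]: N:wait,E:empty,S:wait,W:empty | queues: N=1 E=0 S=0 W=0
Cars crossed by step 6: 7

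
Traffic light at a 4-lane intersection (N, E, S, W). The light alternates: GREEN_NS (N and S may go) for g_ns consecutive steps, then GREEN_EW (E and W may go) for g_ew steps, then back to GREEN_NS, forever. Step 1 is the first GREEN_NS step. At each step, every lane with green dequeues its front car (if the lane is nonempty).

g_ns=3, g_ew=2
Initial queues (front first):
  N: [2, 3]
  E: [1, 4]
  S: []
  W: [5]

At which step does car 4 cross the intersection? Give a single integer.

Step 1 [NS]: N:car2-GO,E:wait,S:empty,W:wait | queues: N=1 E=2 S=0 W=1
Step 2 [NS]: N:car3-GO,E:wait,S:empty,W:wait | queues: N=0 E=2 S=0 W=1
Step 3 [NS]: N:empty,E:wait,S:empty,W:wait | queues: N=0 E=2 S=0 W=1
Step 4 [EW]: N:wait,E:car1-GO,S:wait,W:car5-GO | queues: N=0 E=1 S=0 W=0
Step 5 [EW]: N:wait,E:car4-GO,S:wait,W:empty | queues: N=0 E=0 S=0 W=0
Car 4 crosses at step 5

5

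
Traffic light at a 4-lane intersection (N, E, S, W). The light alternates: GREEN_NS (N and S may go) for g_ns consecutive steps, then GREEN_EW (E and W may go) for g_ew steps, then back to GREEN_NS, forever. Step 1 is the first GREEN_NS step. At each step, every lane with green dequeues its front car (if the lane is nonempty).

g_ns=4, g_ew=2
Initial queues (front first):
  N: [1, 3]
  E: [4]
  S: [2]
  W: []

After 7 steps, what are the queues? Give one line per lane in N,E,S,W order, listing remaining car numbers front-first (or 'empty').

Step 1 [NS]: N:car1-GO,E:wait,S:car2-GO,W:wait | queues: N=1 E=1 S=0 W=0
Step 2 [NS]: N:car3-GO,E:wait,S:empty,W:wait | queues: N=0 E=1 S=0 W=0
Step 3 [NS]: N:empty,E:wait,S:empty,W:wait | queues: N=0 E=1 S=0 W=0
Step 4 [NS]: N:empty,E:wait,S:empty,W:wait | queues: N=0 E=1 S=0 W=0
Step 5 [EW]: N:wait,E:car4-GO,S:wait,W:empty | queues: N=0 E=0 S=0 W=0

N: empty
E: empty
S: empty
W: empty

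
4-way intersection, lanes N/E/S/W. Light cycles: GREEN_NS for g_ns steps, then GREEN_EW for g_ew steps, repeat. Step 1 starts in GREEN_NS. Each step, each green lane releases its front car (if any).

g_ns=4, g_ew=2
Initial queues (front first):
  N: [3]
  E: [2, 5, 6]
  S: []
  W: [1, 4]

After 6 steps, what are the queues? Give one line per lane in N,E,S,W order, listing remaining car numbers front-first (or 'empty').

Step 1 [NS]: N:car3-GO,E:wait,S:empty,W:wait | queues: N=0 E=3 S=0 W=2
Step 2 [NS]: N:empty,E:wait,S:empty,W:wait | queues: N=0 E=3 S=0 W=2
Step 3 [NS]: N:empty,E:wait,S:empty,W:wait | queues: N=0 E=3 S=0 W=2
Step 4 [NS]: N:empty,E:wait,S:empty,W:wait | queues: N=0 E=3 S=0 W=2
Step 5 [EW]: N:wait,E:car2-GO,S:wait,W:car1-GO | queues: N=0 E=2 S=0 W=1
Step 6 [EW]: N:wait,E:car5-GO,S:wait,W:car4-GO | queues: N=0 E=1 S=0 W=0

N: empty
E: 6
S: empty
W: empty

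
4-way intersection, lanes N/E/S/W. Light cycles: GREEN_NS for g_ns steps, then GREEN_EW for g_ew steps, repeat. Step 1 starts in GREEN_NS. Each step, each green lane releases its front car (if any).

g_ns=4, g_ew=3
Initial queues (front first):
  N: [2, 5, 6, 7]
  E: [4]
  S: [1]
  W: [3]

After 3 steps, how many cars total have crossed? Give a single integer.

Step 1 [NS]: N:car2-GO,E:wait,S:car1-GO,W:wait | queues: N=3 E=1 S=0 W=1
Step 2 [NS]: N:car5-GO,E:wait,S:empty,W:wait | queues: N=2 E=1 S=0 W=1
Step 3 [NS]: N:car6-GO,E:wait,S:empty,W:wait | queues: N=1 E=1 S=0 W=1
Cars crossed by step 3: 4

Answer: 4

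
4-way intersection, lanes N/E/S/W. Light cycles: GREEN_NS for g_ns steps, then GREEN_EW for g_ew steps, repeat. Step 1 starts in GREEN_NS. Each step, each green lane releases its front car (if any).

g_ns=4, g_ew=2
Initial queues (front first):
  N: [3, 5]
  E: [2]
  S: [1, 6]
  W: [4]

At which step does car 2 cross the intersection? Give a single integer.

Step 1 [NS]: N:car3-GO,E:wait,S:car1-GO,W:wait | queues: N=1 E=1 S=1 W=1
Step 2 [NS]: N:car5-GO,E:wait,S:car6-GO,W:wait | queues: N=0 E=1 S=0 W=1
Step 3 [NS]: N:empty,E:wait,S:empty,W:wait | queues: N=0 E=1 S=0 W=1
Step 4 [NS]: N:empty,E:wait,S:empty,W:wait | queues: N=0 E=1 S=0 W=1
Step 5 [EW]: N:wait,E:car2-GO,S:wait,W:car4-GO | queues: N=0 E=0 S=0 W=0
Car 2 crosses at step 5

5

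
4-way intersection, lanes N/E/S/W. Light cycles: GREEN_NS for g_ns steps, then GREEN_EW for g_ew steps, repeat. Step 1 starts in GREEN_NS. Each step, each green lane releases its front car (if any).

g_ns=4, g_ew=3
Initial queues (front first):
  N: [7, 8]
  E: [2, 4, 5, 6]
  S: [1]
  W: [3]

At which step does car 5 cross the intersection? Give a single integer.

Step 1 [NS]: N:car7-GO,E:wait,S:car1-GO,W:wait | queues: N=1 E=4 S=0 W=1
Step 2 [NS]: N:car8-GO,E:wait,S:empty,W:wait | queues: N=0 E=4 S=0 W=1
Step 3 [NS]: N:empty,E:wait,S:empty,W:wait | queues: N=0 E=4 S=0 W=1
Step 4 [NS]: N:empty,E:wait,S:empty,W:wait | queues: N=0 E=4 S=0 W=1
Step 5 [EW]: N:wait,E:car2-GO,S:wait,W:car3-GO | queues: N=0 E=3 S=0 W=0
Step 6 [EW]: N:wait,E:car4-GO,S:wait,W:empty | queues: N=0 E=2 S=0 W=0
Step 7 [EW]: N:wait,E:car5-GO,S:wait,W:empty | queues: N=0 E=1 S=0 W=0
Step 8 [NS]: N:empty,E:wait,S:empty,W:wait | queues: N=0 E=1 S=0 W=0
Step 9 [NS]: N:empty,E:wait,S:empty,W:wait | queues: N=0 E=1 S=0 W=0
Step 10 [NS]: N:empty,E:wait,S:empty,W:wait | queues: N=0 E=1 S=0 W=0
Step 11 [NS]: N:empty,E:wait,S:empty,W:wait | queues: N=0 E=1 S=0 W=0
Step 12 [EW]: N:wait,E:car6-GO,S:wait,W:empty | queues: N=0 E=0 S=0 W=0
Car 5 crosses at step 7

7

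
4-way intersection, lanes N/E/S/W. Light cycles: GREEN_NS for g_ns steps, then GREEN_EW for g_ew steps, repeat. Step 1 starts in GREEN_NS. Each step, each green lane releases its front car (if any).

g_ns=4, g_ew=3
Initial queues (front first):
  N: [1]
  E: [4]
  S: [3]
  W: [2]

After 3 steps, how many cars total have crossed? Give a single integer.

Step 1 [NS]: N:car1-GO,E:wait,S:car3-GO,W:wait | queues: N=0 E=1 S=0 W=1
Step 2 [NS]: N:empty,E:wait,S:empty,W:wait | queues: N=0 E=1 S=0 W=1
Step 3 [NS]: N:empty,E:wait,S:empty,W:wait | queues: N=0 E=1 S=0 W=1
Cars crossed by step 3: 2

Answer: 2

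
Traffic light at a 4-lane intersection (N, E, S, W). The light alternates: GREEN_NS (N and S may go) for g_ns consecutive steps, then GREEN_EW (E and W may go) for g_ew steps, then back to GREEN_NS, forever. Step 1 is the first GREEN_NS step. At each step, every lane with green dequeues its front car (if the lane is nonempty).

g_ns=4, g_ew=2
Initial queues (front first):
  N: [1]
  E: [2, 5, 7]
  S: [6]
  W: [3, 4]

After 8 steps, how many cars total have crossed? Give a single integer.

Answer: 6

Derivation:
Step 1 [NS]: N:car1-GO,E:wait,S:car6-GO,W:wait | queues: N=0 E=3 S=0 W=2
Step 2 [NS]: N:empty,E:wait,S:empty,W:wait | queues: N=0 E=3 S=0 W=2
Step 3 [NS]: N:empty,E:wait,S:empty,W:wait | queues: N=0 E=3 S=0 W=2
Step 4 [NS]: N:empty,E:wait,S:empty,W:wait | queues: N=0 E=3 S=0 W=2
Step 5 [EW]: N:wait,E:car2-GO,S:wait,W:car3-GO | queues: N=0 E=2 S=0 W=1
Step 6 [EW]: N:wait,E:car5-GO,S:wait,W:car4-GO | queues: N=0 E=1 S=0 W=0
Step 7 [NS]: N:empty,E:wait,S:empty,W:wait | queues: N=0 E=1 S=0 W=0
Step 8 [NS]: N:empty,E:wait,S:empty,W:wait | queues: N=0 E=1 S=0 W=0
Cars crossed by step 8: 6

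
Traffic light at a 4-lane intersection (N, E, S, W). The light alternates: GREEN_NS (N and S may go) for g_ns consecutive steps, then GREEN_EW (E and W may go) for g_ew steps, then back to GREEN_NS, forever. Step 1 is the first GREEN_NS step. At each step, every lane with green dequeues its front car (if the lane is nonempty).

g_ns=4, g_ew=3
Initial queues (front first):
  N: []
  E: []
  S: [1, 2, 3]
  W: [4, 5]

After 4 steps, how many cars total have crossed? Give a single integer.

Answer: 3

Derivation:
Step 1 [NS]: N:empty,E:wait,S:car1-GO,W:wait | queues: N=0 E=0 S=2 W=2
Step 2 [NS]: N:empty,E:wait,S:car2-GO,W:wait | queues: N=0 E=0 S=1 W=2
Step 3 [NS]: N:empty,E:wait,S:car3-GO,W:wait | queues: N=0 E=0 S=0 W=2
Step 4 [NS]: N:empty,E:wait,S:empty,W:wait | queues: N=0 E=0 S=0 W=2
Cars crossed by step 4: 3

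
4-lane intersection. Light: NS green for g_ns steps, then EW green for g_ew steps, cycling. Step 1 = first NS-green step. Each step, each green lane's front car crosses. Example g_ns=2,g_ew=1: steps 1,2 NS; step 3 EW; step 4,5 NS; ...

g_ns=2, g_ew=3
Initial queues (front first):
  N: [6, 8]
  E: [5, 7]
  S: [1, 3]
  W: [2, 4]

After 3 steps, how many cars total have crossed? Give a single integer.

Step 1 [NS]: N:car6-GO,E:wait,S:car1-GO,W:wait | queues: N=1 E=2 S=1 W=2
Step 2 [NS]: N:car8-GO,E:wait,S:car3-GO,W:wait | queues: N=0 E=2 S=0 W=2
Step 3 [EW]: N:wait,E:car5-GO,S:wait,W:car2-GO | queues: N=0 E=1 S=0 W=1
Cars crossed by step 3: 6

Answer: 6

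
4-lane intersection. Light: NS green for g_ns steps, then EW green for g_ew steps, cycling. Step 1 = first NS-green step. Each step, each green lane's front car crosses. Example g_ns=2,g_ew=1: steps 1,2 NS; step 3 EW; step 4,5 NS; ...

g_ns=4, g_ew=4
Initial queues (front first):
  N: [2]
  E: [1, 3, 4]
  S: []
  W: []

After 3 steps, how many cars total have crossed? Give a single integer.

Step 1 [NS]: N:car2-GO,E:wait,S:empty,W:wait | queues: N=0 E=3 S=0 W=0
Step 2 [NS]: N:empty,E:wait,S:empty,W:wait | queues: N=0 E=3 S=0 W=0
Step 3 [NS]: N:empty,E:wait,S:empty,W:wait | queues: N=0 E=3 S=0 W=0
Cars crossed by step 3: 1

Answer: 1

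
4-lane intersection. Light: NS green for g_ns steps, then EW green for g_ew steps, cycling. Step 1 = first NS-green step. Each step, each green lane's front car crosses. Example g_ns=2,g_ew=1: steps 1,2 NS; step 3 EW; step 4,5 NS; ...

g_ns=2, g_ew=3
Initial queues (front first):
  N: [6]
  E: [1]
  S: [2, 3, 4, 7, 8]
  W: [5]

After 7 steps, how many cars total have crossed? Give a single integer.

Step 1 [NS]: N:car6-GO,E:wait,S:car2-GO,W:wait | queues: N=0 E=1 S=4 W=1
Step 2 [NS]: N:empty,E:wait,S:car3-GO,W:wait | queues: N=0 E=1 S=3 W=1
Step 3 [EW]: N:wait,E:car1-GO,S:wait,W:car5-GO | queues: N=0 E=0 S=3 W=0
Step 4 [EW]: N:wait,E:empty,S:wait,W:empty | queues: N=0 E=0 S=3 W=0
Step 5 [EW]: N:wait,E:empty,S:wait,W:empty | queues: N=0 E=0 S=3 W=0
Step 6 [NS]: N:empty,E:wait,S:car4-GO,W:wait | queues: N=0 E=0 S=2 W=0
Step 7 [NS]: N:empty,E:wait,S:car7-GO,W:wait | queues: N=0 E=0 S=1 W=0
Cars crossed by step 7: 7

Answer: 7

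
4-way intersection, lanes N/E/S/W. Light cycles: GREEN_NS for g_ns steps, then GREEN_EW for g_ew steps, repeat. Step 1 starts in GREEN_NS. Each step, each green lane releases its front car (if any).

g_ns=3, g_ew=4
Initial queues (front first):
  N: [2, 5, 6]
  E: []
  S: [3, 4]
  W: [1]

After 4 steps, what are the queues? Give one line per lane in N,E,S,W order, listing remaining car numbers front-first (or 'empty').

Step 1 [NS]: N:car2-GO,E:wait,S:car3-GO,W:wait | queues: N=2 E=0 S=1 W=1
Step 2 [NS]: N:car5-GO,E:wait,S:car4-GO,W:wait | queues: N=1 E=0 S=0 W=1
Step 3 [NS]: N:car6-GO,E:wait,S:empty,W:wait | queues: N=0 E=0 S=0 W=1
Step 4 [EW]: N:wait,E:empty,S:wait,W:car1-GO | queues: N=0 E=0 S=0 W=0

N: empty
E: empty
S: empty
W: empty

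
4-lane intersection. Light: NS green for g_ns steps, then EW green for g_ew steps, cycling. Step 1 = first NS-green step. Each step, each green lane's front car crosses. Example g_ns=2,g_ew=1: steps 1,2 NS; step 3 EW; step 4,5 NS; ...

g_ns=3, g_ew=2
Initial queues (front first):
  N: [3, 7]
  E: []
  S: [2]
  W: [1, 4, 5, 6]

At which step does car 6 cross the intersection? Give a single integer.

Step 1 [NS]: N:car3-GO,E:wait,S:car2-GO,W:wait | queues: N=1 E=0 S=0 W=4
Step 2 [NS]: N:car7-GO,E:wait,S:empty,W:wait | queues: N=0 E=0 S=0 W=4
Step 3 [NS]: N:empty,E:wait,S:empty,W:wait | queues: N=0 E=0 S=0 W=4
Step 4 [EW]: N:wait,E:empty,S:wait,W:car1-GO | queues: N=0 E=0 S=0 W=3
Step 5 [EW]: N:wait,E:empty,S:wait,W:car4-GO | queues: N=0 E=0 S=0 W=2
Step 6 [NS]: N:empty,E:wait,S:empty,W:wait | queues: N=0 E=0 S=0 W=2
Step 7 [NS]: N:empty,E:wait,S:empty,W:wait | queues: N=0 E=0 S=0 W=2
Step 8 [NS]: N:empty,E:wait,S:empty,W:wait | queues: N=0 E=0 S=0 W=2
Step 9 [EW]: N:wait,E:empty,S:wait,W:car5-GO | queues: N=0 E=0 S=0 W=1
Step 10 [EW]: N:wait,E:empty,S:wait,W:car6-GO | queues: N=0 E=0 S=0 W=0
Car 6 crosses at step 10

10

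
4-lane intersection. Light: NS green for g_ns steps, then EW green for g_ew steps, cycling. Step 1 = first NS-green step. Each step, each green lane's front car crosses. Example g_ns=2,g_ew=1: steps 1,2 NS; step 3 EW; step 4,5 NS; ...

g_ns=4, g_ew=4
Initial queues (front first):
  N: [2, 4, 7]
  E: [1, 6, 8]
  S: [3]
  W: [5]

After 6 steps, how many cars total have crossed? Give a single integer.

Step 1 [NS]: N:car2-GO,E:wait,S:car3-GO,W:wait | queues: N=2 E=3 S=0 W=1
Step 2 [NS]: N:car4-GO,E:wait,S:empty,W:wait | queues: N=1 E=3 S=0 W=1
Step 3 [NS]: N:car7-GO,E:wait,S:empty,W:wait | queues: N=0 E=3 S=0 W=1
Step 4 [NS]: N:empty,E:wait,S:empty,W:wait | queues: N=0 E=3 S=0 W=1
Step 5 [EW]: N:wait,E:car1-GO,S:wait,W:car5-GO | queues: N=0 E=2 S=0 W=0
Step 6 [EW]: N:wait,E:car6-GO,S:wait,W:empty | queues: N=0 E=1 S=0 W=0
Cars crossed by step 6: 7

Answer: 7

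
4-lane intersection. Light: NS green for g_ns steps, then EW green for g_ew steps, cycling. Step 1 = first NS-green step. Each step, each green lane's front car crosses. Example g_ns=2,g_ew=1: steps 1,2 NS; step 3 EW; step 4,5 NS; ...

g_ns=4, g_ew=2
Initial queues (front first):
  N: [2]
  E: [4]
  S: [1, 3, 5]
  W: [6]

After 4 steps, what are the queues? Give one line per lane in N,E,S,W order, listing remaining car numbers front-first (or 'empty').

Step 1 [NS]: N:car2-GO,E:wait,S:car1-GO,W:wait | queues: N=0 E=1 S=2 W=1
Step 2 [NS]: N:empty,E:wait,S:car3-GO,W:wait | queues: N=0 E=1 S=1 W=1
Step 3 [NS]: N:empty,E:wait,S:car5-GO,W:wait | queues: N=0 E=1 S=0 W=1
Step 4 [NS]: N:empty,E:wait,S:empty,W:wait | queues: N=0 E=1 S=0 W=1

N: empty
E: 4
S: empty
W: 6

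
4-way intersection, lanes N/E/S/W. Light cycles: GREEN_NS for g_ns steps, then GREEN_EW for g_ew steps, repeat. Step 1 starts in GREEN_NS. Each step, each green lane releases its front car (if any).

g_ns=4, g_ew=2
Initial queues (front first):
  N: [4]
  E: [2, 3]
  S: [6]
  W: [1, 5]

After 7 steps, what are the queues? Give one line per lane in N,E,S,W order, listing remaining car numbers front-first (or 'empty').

Step 1 [NS]: N:car4-GO,E:wait,S:car6-GO,W:wait | queues: N=0 E=2 S=0 W=2
Step 2 [NS]: N:empty,E:wait,S:empty,W:wait | queues: N=0 E=2 S=0 W=2
Step 3 [NS]: N:empty,E:wait,S:empty,W:wait | queues: N=0 E=2 S=0 W=2
Step 4 [NS]: N:empty,E:wait,S:empty,W:wait | queues: N=0 E=2 S=0 W=2
Step 5 [EW]: N:wait,E:car2-GO,S:wait,W:car1-GO | queues: N=0 E=1 S=0 W=1
Step 6 [EW]: N:wait,E:car3-GO,S:wait,W:car5-GO | queues: N=0 E=0 S=0 W=0

N: empty
E: empty
S: empty
W: empty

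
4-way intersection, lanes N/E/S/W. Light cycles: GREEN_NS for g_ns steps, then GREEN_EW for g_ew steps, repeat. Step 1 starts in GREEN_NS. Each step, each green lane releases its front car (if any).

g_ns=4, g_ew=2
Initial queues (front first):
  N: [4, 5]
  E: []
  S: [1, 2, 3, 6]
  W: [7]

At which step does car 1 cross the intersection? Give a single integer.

Step 1 [NS]: N:car4-GO,E:wait,S:car1-GO,W:wait | queues: N=1 E=0 S=3 W=1
Step 2 [NS]: N:car5-GO,E:wait,S:car2-GO,W:wait | queues: N=0 E=0 S=2 W=1
Step 3 [NS]: N:empty,E:wait,S:car3-GO,W:wait | queues: N=0 E=0 S=1 W=1
Step 4 [NS]: N:empty,E:wait,S:car6-GO,W:wait | queues: N=0 E=0 S=0 W=1
Step 5 [EW]: N:wait,E:empty,S:wait,W:car7-GO | queues: N=0 E=0 S=0 W=0
Car 1 crosses at step 1

1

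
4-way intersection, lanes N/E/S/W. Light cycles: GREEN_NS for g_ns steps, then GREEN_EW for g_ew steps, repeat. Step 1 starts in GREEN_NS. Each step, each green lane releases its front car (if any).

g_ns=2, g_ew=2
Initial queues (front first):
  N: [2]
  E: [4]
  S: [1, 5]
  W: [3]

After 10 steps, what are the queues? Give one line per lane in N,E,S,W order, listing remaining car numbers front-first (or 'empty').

Step 1 [NS]: N:car2-GO,E:wait,S:car1-GO,W:wait | queues: N=0 E=1 S=1 W=1
Step 2 [NS]: N:empty,E:wait,S:car5-GO,W:wait | queues: N=0 E=1 S=0 W=1
Step 3 [EW]: N:wait,E:car4-GO,S:wait,W:car3-GO | queues: N=0 E=0 S=0 W=0

N: empty
E: empty
S: empty
W: empty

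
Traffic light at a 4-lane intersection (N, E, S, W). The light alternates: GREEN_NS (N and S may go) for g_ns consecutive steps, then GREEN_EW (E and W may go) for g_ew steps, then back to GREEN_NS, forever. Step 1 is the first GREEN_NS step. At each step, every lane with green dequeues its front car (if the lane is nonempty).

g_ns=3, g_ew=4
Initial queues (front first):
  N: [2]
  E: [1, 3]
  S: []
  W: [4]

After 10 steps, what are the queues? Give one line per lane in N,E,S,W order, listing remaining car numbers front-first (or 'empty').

Step 1 [NS]: N:car2-GO,E:wait,S:empty,W:wait | queues: N=0 E=2 S=0 W=1
Step 2 [NS]: N:empty,E:wait,S:empty,W:wait | queues: N=0 E=2 S=0 W=1
Step 3 [NS]: N:empty,E:wait,S:empty,W:wait | queues: N=0 E=2 S=0 W=1
Step 4 [EW]: N:wait,E:car1-GO,S:wait,W:car4-GO | queues: N=0 E=1 S=0 W=0
Step 5 [EW]: N:wait,E:car3-GO,S:wait,W:empty | queues: N=0 E=0 S=0 W=0

N: empty
E: empty
S: empty
W: empty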